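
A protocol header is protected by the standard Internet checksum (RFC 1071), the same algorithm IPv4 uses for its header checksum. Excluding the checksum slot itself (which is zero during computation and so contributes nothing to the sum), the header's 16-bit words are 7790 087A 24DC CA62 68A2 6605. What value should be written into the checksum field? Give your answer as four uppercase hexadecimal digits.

C20E

One's-complement addition (fold any carry out of bit 15 back into bit 0):
  0x7790 + 0x087A = 0x0800A
  0x800A + 0x24DC = 0x0A4E6
  0xA4E6 + 0xCA62 = 0x16F48 → wrap carry → 0x6F49
  0x6F49 + 0x68A2 = 0x0D7EB
  0xD7EB + 0x6605 = 0x13DF0 → wrap carry → 0x3DF1
One's-complement sum = 0x3DF1.
Checksum = ~0x3DF1 & 0xFFFF = 0xC20E.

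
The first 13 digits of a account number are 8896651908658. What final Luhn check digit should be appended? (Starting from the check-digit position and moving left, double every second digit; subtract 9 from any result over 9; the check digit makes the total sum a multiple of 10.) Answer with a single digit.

8

Partial digits right→left: 8 5 6 8 0 9 1 5 6 6 9 8 8
Double every second digit counting from the check-digit position (so the 1st, 3rd, 5th, ... of the partial from the right).
  doubled (with −9 where >9): 7 3 0 2 3 9 7 → sum 31
  kept as-is: 5 8 9 5 6 8 → sum 41
Total = 31 + 41 = 72.
Check digit = (10 − (72 mod 10)) mod 10 = 8.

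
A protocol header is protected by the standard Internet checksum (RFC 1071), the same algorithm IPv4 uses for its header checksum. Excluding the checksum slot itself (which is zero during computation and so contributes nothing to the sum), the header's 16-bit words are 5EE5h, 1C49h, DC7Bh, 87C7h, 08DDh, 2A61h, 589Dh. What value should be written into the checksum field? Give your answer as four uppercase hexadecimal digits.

One's-complement addition (fold any carry out of bit 15 back into bit 0):
  0x5EE5 + 0x1C49 = 0x07B2E
  0x7B2E + 0xDC7B = 0x157A9 → wrap carry → 0x57AA
  0x57AA + 0x87C7 = 0x0DF71
  0xDF71 + 0x08DD = 0x0E84E
  0xE84E + 0x2A61 = 0x112AF → wrap carry → 0x12B0
  0x12B0 + 0x589D = 0x06B4D
One's-complement sum = 0x6B4D.
Checksum = ~0x6B4D & 0xFFFF = 0x94B2.

94B2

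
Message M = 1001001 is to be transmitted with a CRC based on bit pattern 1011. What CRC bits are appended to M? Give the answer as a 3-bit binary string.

010

Append 3 zeros: 1001001000. Divide by 1011 (XOR where the leading bit is 1):
  pos 0: 1001 XOR 1011 = 0010
  pos 2: 1000 XOR 1011 = 0011
  pos 4: 1110 XOR 1011 = 0101
  pos 5: 1010 XOR 1011 = 0001
Remainder (last 3 bits) = 010. This is the CRC / FCS.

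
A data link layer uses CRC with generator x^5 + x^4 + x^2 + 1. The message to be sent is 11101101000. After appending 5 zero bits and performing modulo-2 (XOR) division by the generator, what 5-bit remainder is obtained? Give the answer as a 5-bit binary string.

Append 5 zeros: 1110110100000000. Divide by 110101 (XOR where the leading bit is 1):
  pos 0: 111011 XOR 110101 = 001110
  pos 2: 111001 XOR 110101 = 001100
  pos 4: 110000 XOR 110101 = 000101
  pos 7: 101000 XOR 110101 = 011101
  pos 8: 111010 XOR 110101 = 001111
  pos 10: 111100 XOR 110101 = 001001
Remainder (last 5 bits) = 01001. This is the CRC / FCS.

01001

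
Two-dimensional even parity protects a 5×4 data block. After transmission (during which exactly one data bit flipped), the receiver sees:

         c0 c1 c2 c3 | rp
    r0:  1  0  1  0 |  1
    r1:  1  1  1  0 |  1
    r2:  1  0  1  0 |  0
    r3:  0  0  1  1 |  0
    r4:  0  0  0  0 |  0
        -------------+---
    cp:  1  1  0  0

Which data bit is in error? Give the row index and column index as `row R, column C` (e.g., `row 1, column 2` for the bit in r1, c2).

Recompute each row's even parity and compare to rp:
  r0: data parity 0, sent rp 1 → mismatch
  r1: data parity 1, sent rp 1 → ok
  r2: data parity 0, sent rp 0 → ok
  r3: data parity 0, sent rp 0 → ok
  r4: data parity 0, sent rp 0 → ok
Recompute each column's even parity and compare to cp:
  c0: data parity 1, sent cp 1 → ok
  c1: data parity 1, sent cp 1 → ok
  c2: data parity 0, sent cp 0 → ok
  c3: data parity 1, sent cp 0 → mismatch
Exactly one row (r0) and one column (c3) fail → the flipped bit is at their intersection.

row 0, column 3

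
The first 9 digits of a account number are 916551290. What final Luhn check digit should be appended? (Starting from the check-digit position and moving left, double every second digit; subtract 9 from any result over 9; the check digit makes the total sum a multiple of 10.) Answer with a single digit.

Partial digits right→left: 0 9 2 1 5 5 6 1 9
Double every second digit counting from the check-digit position (so the 1st, 3rd, 5th, ... of the partial from the right).
  doubled (with −9 where >9): 0 4 1 3 9 → sum 17
  kept as-is: 9 1 5 1 → sum 16
Total = 17 + 16 = 33.
Check digit = (10 − (33 mod 10)) mod 10 = 7.

7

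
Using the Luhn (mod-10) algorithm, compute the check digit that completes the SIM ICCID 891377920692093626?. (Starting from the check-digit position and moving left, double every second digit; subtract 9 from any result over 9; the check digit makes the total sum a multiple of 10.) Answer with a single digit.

Partial digits right→left: 6 2 6 3 9 0 2 9 6 0 2 9 7 7 3 1 9 8
Double every second digit counting from the check-digit position (so the 1st, 3rd, 5th, ... of the partial from the right).
  doubled (with −9 where >9): 3 3 9 4 3 4 5 6 9 → sum 46
  kept as-is: 2 3 0 9 0 9 7 1 8 → sum 39
Total = 46 + 39 = 85.
Check digit = (10 − (85 mod 10)) mod 10 = 5.

5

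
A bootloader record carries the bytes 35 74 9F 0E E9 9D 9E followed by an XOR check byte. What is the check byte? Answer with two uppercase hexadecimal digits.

3A

XOR the bytes together:
  start with 0x35
  0x35 ⊕ 0x74 = 0x41
  0x41 ⊕ 0x9F = 0xDE
  0xDE ⊕ 0x0E = 0xD0
  0xD0 ⊕ 0xE9 = 0x39
  0x39 ⊕ 0x9D = 0xA4
  0xA4 ⊕ 0x9E = 0x3A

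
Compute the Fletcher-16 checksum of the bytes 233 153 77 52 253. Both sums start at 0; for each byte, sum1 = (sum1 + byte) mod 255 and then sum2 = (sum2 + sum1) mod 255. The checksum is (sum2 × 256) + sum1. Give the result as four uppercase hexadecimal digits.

Running sums (mod 255):
  after byte 0 (233): sum1=233, sum2=233
  after byte 1 (153): sum1=131, sum2=109
  after byte 2 (77): sum1=208, sum2=62
  after byte 3 (52): sum1=5, sum2=67
  after byte 4 (253): sum1=3, sum2=70
Checksum = sum2·256 + sum1 = 70·256 + 3 = 17923 = 0x4603.

4603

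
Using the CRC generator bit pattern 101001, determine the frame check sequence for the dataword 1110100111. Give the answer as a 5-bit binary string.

Append 5 zeros: 111010011100000. Divide by 101001 (XOR where the leading bit is 1):
  pos 0: 111010 XOR 101001 = 010011
  pos 1: 100110 XOR 101001 = 001111
  pos 3: 111111 XOR 101001 = 010110
  pos 4: 101101 XOR 101001 = 000100
  pos 7: 100000 XOR 101001 = 001001
  pos 9: 100100 XOR 101001 = 001101
Remainder (last 5 bits) = 01101. This is the CRC / FCS.

01101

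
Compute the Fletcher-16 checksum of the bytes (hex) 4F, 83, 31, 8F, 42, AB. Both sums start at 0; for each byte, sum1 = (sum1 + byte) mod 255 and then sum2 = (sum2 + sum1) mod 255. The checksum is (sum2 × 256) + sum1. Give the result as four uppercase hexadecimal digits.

1181

Running sums (mod 255):
  after byte 0 (4F): sum1=79, sum2=79
  after byte 1 (83): sum1=210, sum2=34
  after byte 2 (31): sum1=4, sum2=38
  after byte 3 (8F): sum1=147, sum2=185
  after byte 4 (42): sum1=213, sum2=143
  after byte 5 (AB): sum1=129, sum2=17
Checksum = sum2·256 + sum1 = 17·256 + 129 = 4481 = 0x1181.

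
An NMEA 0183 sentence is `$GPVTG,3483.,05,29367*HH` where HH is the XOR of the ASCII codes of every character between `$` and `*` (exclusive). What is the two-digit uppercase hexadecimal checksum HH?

60

XOR the ASCII codes of the payload characters:
  'G' = 0x47 → acc = 0x47
  'P' = 0x50 → acc = 0x17
  'V' = 0x56 → acc = 0x41
  'T' = 0x54 → acc = 0x15
  'G' = 0x47 → acc = 0x52
  ',' = 0x2C → acc = 0x7E
  '3' = 0x33 → acc = 0x4D
  '4' = 0x34 → acc = 0x79
  '8' = 0x38 → acc = 0x41
  '3' = 0x33 → acc = 0x72
  '.' = 0x2E → acc = 0x5C
  ',' = 0x2C → acc = 0x70
  '0' = 0x30 → acc = 0x40
  '5' = 0x35 → acc = 0x75
  ',' = 0x2C → acc = 0x59
  '2' = 0x32 → acc = 0x6B
  '9' = 0x39 → acc = 0x52
  '3' = 0x33 → acc = 0x61
  '6' = 0x36 → acc = 0x57
  '7' = 0x37 → acc = 0x60
Checksum = 0x60.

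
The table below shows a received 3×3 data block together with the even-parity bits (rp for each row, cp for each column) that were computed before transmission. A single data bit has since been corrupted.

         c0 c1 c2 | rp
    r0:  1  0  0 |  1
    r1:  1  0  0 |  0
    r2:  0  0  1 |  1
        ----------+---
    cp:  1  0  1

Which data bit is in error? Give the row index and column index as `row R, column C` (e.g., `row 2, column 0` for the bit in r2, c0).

row 1, column 0

Recompute each row's even parity and compare to rp:
  r0: data parity 1, sent rp 1 → ok
  r1: data parity 1, sent rp 0 → mismatch
  r2: data parity 1, sent rp 1 → ok
Recompute each column's even parity and compare to cp:
  c0: data parity 0, sent cp 1 → mismatch
  c1: data parity 0, sent cp 0 → ok
  c2: data parity 1, sent cp 1 → ok
Exactly one row (r1) and one column (c0) fail → the flipped bit is at their intersection.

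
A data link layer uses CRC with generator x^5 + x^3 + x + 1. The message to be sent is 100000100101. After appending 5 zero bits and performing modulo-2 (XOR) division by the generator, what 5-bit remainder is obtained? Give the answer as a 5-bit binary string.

11101

Append 5 zeros: 10000010010100000. Divide by 101011 (XOR where the leading bit is 1):
  pos 0: 100000 XOR 101011 = 001011
  pos 2: 101110 XOR 101011 = 000101
  pos 5: 101010 XOR 101011 = 000001
  pos 10: 110000 XOR 101011 = 011011
  pos 11: 110110 XOR 101011 = 011101
Remainder (last 5 bits) = 11101. This is the CRC / FCS.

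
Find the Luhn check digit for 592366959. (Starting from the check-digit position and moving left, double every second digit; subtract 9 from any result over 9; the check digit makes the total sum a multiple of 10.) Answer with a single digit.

Partial digits right→left: 9 5 9 6 6 3 2 9 5
Double every second digit counting from the check-digit position (so the 1st, 3rd, 5th, ... of the partial from the right).
  doubled (with −9 where >9): 9 9 3 4 1 → sum 26
  kept as-is: 5 6 3 9 → sum 23
Total = 26 + 23 = 49.
Check digit = (10 − (49 mod 10)) mod 10 = 1.

1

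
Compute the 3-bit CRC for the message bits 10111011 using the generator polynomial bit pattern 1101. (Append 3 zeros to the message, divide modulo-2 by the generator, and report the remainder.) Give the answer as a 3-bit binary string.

Append 3 zeros: 10111011000. Divide by 1101 (XOR where the leading bit is 1):
  pos 0: 1011 XOR 1101 = 0110
  pos 1: 1101 XOR 1101 = 0000
  pos 6: 1100 XOR 1101 = 0001
Remainder (last 3 bits) = 010. This is the CRC / FCS.

010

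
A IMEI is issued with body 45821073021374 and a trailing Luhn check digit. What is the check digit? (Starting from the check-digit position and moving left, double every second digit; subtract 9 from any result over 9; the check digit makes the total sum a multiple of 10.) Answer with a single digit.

3

Partial digits right→left: 4 7 3 1 2 0 3 7 0 1 2 8 5 4
Double every second digit counting from the check-digit position (so the 1st, 3rd, 5th, ... of the partial from the right).
  doubled (with −9 where >9): 8 6 4 6 0 4 1 → sum 29
  kept as-is: 7 1 0 7 1 8 4 → sum 28
Total = 29 + 28 = 57.
Check digit = (10 − (57 mod 10)) mod 10 = 3.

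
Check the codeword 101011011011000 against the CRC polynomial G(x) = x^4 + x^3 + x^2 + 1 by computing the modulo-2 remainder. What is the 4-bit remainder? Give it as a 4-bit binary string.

0000

Modulo-2 division of 101011011011000 by 11101:
  pos 0: 10101 XOR 11101 = 01000
  pos 1: 10001 XOR 11101 = 01100
  pos 2: 11000 XOR 11101 = 00101
  pos 4: 10111 XOR 11101 = 01010
  pos 5: 10100 XOR 11101 = 01001
  pos 6: 10011 XOR 11101 = 01110
  pos 7: 11101 XOR 11101 = 00000
Remainder = 0000 (zero — the frame passes the CRC check).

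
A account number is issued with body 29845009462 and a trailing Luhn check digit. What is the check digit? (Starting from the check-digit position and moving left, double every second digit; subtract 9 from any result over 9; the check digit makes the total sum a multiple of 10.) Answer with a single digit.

Partial digits right→left: 2 6 4 9 0 0 5 4 8 9 2
Double every second digit counting from the check-digit position (so the 1st, 3rd, 5th, ... of the partial from the right).
  doubled (with −9 where >9): 4 8 0 1 7 4 → sum 24
  kept as-is: 6 9 0 4 9 → sum 28
Total = 24 + 28 = 52.
Check digit = (10 − (52 mod 10)) mod 10 = 8.

8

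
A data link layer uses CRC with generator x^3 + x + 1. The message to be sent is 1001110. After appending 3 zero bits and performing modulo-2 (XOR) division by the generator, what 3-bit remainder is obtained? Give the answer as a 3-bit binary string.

000

Append 3 zeros: 1001110000. Divide by 1011 (XOR where the leading bit is 1):
  pos 0: 1001 XOR 1011 = 0010
  pos 2: 1011 XOR 1011 = 0000
Remainder (last 3 bits) = 000. This is the CRC / FCS.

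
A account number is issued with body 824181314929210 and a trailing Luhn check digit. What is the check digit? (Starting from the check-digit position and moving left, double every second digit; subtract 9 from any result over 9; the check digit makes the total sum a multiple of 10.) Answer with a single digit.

Partial digits right→left: 0 1 2 9 2 9 4 1 3 1 8 1 4 2 8
Double every second digit counting from the check-digit position (so the 1st, 3rd, 5th, ... of the partial from the right).
  doubled (with −9 where >9): 0 4 4 8 6 7 8 7 → sum 44
  kept as-is: 1 9 9 1 1 1 2 → sum 24
Total = 44 + 24 = 68.
Check digit = (10 − (68 mod 10)) mod 10 = 2.

2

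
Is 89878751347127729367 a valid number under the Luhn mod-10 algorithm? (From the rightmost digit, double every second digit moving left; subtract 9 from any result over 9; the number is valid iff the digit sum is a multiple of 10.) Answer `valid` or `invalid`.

From the right, keep odd positions and double even positions (subtract 9 from any doubled value over 9):
  doubled (positions 2,4,...): 3 9 5 4 5 6 1 7 7 7 → sum 54
  kept (positions 1,3,...): 7 3 2 7 1 4 1 7 7 9 → sum 48
Total = 102.
102 mod 10 = 2, so the number is invalid.

invalid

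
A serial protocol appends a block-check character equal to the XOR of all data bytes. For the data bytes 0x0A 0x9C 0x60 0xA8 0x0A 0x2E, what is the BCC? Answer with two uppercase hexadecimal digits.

7A

XOR the bytes together:
  start with 0x0A
  0x0A ⊕ 0x9C = 0x96
  0x96 ⊕ 0x60 = 0xF6
  0xF6 ⊕ 0xA8 = 0x5E
  0x5E ⊕ 0x0A = 0x54
  0x54 ⊕ 0x2E = 0x7A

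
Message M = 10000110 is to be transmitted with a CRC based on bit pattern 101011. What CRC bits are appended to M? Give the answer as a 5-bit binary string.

01011

Append 5 zeros: 1000011000000. Divide by 101011 (XOR where the leading bit is 1):
  pos 0: 100001 XOR 101011 = 001010
  pos 2: 101010 XOR 101011 = 000001
  pos 7: 100000 XOR 101011 = 001011
Remainder (last 5 bits) = 01011. This is the CRC / FCS.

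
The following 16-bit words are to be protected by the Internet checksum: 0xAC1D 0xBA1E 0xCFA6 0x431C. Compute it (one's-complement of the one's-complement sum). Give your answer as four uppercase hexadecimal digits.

8700

One's-complement addition (fold any carry out of bit 15 back into bit 0):
  0xAC1D + 0xBA1E = 0x1663B → wrap carry → 0x663C
  0x663C + 0xCFA6 = 0x135E2 → wrap carry → 0x35E3
  0x35E3 + 0x431C = 0x078FF
One's-complement sum = 0x78FF.
Checksum = ~0x78FF & 0xFFFF = 0x8700.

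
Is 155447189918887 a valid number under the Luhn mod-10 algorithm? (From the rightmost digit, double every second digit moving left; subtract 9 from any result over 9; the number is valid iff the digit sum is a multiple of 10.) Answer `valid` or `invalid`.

valid

From the right, keep odd positions and double even positions (subtract 9 from any doubled value over 9):
  doubled (positions 2,4,...): 7 7 9 7 5 8 1 → sum 44
  kept (positions 1,3,...): 7 8 1 9 1 4 5 1 → sum 36
Total = 80.
80 mod 10 = 0, so the number is valid.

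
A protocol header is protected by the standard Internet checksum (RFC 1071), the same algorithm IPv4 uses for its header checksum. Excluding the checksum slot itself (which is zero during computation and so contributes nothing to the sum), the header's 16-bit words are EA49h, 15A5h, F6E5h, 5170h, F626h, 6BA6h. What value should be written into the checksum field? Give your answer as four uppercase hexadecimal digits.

55ED

One's-complement addition (fold any carry out of bit 15 back into bit 0):
  0xEA49 + 0x15A5 = 0x0FFEE
  0xFFEE + 0xF6E5 = 0x1F6D3 → wrap carry → 0xF6D4
  0xF6D4 + 0x5170 = 0x14844 → wrap carry → 0x4845
  0x4845 + 0xF626 = 0x13E6B → wrap carry → 0x3E6C
  0x3E6C + 0x6BA6 = 0x0AA12
One's-complement sum = 0xAA12.
Checksum = ~0xAA12 & 0xFFFF = 0x55ED.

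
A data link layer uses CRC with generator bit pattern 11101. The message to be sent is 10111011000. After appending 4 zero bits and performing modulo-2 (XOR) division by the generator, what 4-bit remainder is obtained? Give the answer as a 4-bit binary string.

0000

Append 4 zeros: 101110110000000. Divide by 11101 (XOR where the leading bit is 1):
  pos 0: 10111 XOR 11101 = 01010
  pos 1: 10100 XOR 11101 = 01001
  pos 2: 10011 XOR 11101 = 01110
  pos 3: 11101 XOR 11101 = 00000
Remainder (last 4 bits) = 0000. This is the CRC / FCS.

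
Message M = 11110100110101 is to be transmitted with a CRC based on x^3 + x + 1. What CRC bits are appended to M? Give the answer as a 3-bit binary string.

011

Append 3 zeros: 11110100110101000. Divide by 1011 (XOR where the leading bit is 1):
  pos 0: 1111 XOR 1011 = 0100
  pos 1: 1000 XOR 1011 = 0011
  pos 3: 1110 XOR 1011 = 0101
  pos 4: 1010 XOR 1011 = 0001
  pos 7: 1110 XOR 1011 = 0101
  pos 8: 1011 XOR 1011 = 0000
  pos 13: 1000 XOR 1011 = 0011
Remainder (last 3 bits) = 011. This is the CRC / FCS.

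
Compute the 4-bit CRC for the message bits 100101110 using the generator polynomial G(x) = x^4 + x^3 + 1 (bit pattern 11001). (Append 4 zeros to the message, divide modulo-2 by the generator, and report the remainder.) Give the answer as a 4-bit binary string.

0101

Append 4 zeros: 1001011100000. Divide by 11001 (XOR where the leading bit is 1):
  pos 0: 10010 XOR 11001 = 01011
  pos 1: 10111 XOR 11001 = 01110
  pos 2: 11101 XOR 11001 = 00100
  pos 4: 10010 XOR 11001 = 01011
  pos 5: 10110 XOR 11001 = 01111
  pos 6: 11110 XOR 11001 = 00111
  pos 8: 11100 XOR 11001 = 00101
Remainder (last 4 bits) = 0101. This is the CRC / FCS.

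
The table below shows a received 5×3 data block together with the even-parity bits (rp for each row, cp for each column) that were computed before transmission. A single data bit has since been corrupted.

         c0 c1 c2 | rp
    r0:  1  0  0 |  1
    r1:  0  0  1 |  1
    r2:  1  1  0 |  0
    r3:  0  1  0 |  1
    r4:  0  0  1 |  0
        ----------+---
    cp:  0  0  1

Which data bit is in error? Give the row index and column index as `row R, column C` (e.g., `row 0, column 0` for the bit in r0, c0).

row 4, column 2

Recompute each row's even parity and compare to rp:
  r0: data parity 1, sent rp 1 → ok
  r1: data parity 1, sent rp 1 → ok
  r2: data parity 0, sent rp 0 → ok
  r3: data parity 1, sent rp 1 → ok
  r4: data parity 1, sent rp 0 → mismatch
Recompute each column's even parity and compare to cp:
  c0: data parity 0, sent cp 0 → ok
  c1: data parity 0, sent cp 0 → ok
  c2: data parity 0, sent cp 1 → mismatch
Exactly one row (r4) and one column (c2) fail → the flipped bit is at their intersection.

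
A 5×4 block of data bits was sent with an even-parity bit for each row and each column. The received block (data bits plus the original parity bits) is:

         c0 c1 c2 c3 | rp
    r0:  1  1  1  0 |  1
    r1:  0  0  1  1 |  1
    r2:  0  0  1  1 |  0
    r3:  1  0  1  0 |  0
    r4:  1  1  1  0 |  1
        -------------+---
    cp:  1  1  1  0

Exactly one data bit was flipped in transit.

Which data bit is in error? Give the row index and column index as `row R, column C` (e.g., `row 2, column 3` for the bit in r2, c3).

Recompute each row's even parity and compare to rp:
  r0: data parity 1, sent rp 1 → ok
  r1: data parity 0, sent rp 1 → mismatch
  r2: data parity 0, sent rp 0 → ok
  r3: data parity 0, sent rp 0 → ok
  r4: data parity 1, sent rp 1 → ok
Recompute each column's even parity and compare to cp:
  c0: data parity 1, sent cp 1 → ok
  c1: data parity 0, sent cp 1 → mismatch
  c2: data parity 1, sent cp 1 → ok
  c3: data parity 0, sent cp 0 → ok
Exactly one row (r1) and one column (c1) fail → the flipped bit is at their intersection.

row 1, column 1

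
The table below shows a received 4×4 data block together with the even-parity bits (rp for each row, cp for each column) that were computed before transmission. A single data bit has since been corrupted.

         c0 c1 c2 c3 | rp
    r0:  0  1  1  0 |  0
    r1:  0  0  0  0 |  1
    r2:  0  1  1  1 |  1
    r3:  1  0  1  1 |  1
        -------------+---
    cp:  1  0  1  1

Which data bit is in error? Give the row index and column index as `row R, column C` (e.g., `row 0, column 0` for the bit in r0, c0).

Recompute each row's even parity and compare to rp:
  r0: data parity 0, sent rp 0 → ok
  r1: data parity 0, sent rp 1 → mismatch
  r2: data parity 1, sent rp 1 → ok
  r3: data parity 1, sent rp 1 → ok
Recompute each column's even parity and compare to cp:
  c0: data parity 1, sent cp 1 → ok
  c1: data parity 0, sent cp 0 → ok
  c2: data parity 1, sent cp 1 → ok
  c3: data parity 0, sent cp 1 → mismatch
Exactly one row (r1) and one column (c3) fail → the flipped bit is at their intersection.

row 1, column 3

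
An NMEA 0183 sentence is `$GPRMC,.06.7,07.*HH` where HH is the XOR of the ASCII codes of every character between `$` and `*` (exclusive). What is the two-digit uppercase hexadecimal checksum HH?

53

XOR the ASCII codes of the payload characters:
  'G' = 0x47 → acc = 0x47
  'P' = 0x50 → acc = 0x17
  'R' = 0x52 → acc = 0x45
  'M' = 0x4D → acc = 0x08
  'C' = 0x43 → acc = 0x4B
  ',' = 0x2C → acc = 0x67
  '.' = 0x2E → acc = 0x49
  '0' = 0x30 → acc = 0x79
  '6' = 0x36 → acc = 0x4F
  '.' = 0x2E → acc = 0x61
  '7' = 0x37 → acc = 0x56
  ',' = 0x2C → acc = 0x7A
  '0' = 0x30 → acc = 0x4A
  '7' = 0x37 → acc = 0x7D
  '.' = 0x2E → acc = 0x53
Checksum = 0x53.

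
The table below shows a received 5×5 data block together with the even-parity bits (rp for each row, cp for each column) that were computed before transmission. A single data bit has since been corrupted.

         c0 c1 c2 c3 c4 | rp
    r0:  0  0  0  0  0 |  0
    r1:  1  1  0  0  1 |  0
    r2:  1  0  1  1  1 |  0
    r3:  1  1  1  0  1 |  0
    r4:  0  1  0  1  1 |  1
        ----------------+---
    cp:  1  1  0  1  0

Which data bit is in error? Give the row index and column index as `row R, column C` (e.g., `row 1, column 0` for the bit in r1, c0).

row 1, column 3

Recompute each row's even parity and compare to rp:
  r0: data parity 0, sent rp 0 → ok
  r1: data parity 1, sent rp 0 → mismatch
  r2: data parity 0, sent rp 0 → ok
  r3: data parity 0, sent rp 0 → ok
  r4: data parity 1, sent rp 1 → ok
Recompute each column's even parity and compare to cp:
  c0: data parity 1, sent cp 1 → ok
  c1: data parity 1, sent cp 1 → ok
  c2: data parity 0, sent cp 0 → ok
  c3: data parity 0, sent cp 1 → mismatch
  c4: data parity 0, sent cp 0 → ok
Exactly one row (r1) and one column (c3) fail → the flipped bit is at their intersection.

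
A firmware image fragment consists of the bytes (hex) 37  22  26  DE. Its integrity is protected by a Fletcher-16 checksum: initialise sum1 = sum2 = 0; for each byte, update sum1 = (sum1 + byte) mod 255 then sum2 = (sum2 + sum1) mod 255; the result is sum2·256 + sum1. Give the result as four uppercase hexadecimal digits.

6E5E

Running sums (mod 255):
  after byte 0 (37): sum1=55, sum2=55
  after byte 1 (22): sum1=89, sum2=144
  after byte 2 (26): sum1=127, sum2=16
  after byte 3 (DE): sum1=94, sum2=110
Checksum = sum2·256 + sum1 = 110·256 + 94 = 28254 = 0x6E5E.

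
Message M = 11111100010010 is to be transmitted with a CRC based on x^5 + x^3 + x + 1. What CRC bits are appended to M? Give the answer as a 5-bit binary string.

Append 5 zeros: 1111110001001000000. Divide by 101011 (XOR where the leading bit is 1):
  pos 0: 111111 XOR 101011 = 010100
  pos 1: 101000 XOR 101011 = 000011
  pos 5: 110010 XOR 101011 = 011001
  pos 6: 110010 XOR 101011 = 011001
  pos 7: 110011 XOR 101011 = 011000
  pos 8: 110000 XOR 101011 = 011011
  pos 9: 110110 XOR 101011 = 011101
  pos 10: 111010 XOR 101011 = 010001
  pos 11: 100010 XOR 101011 = 001001
  pos 13: 100100 XOR 101011 = 001111
Remainder (last 5 bits) = 01111. This is the CRC / FCS.

01111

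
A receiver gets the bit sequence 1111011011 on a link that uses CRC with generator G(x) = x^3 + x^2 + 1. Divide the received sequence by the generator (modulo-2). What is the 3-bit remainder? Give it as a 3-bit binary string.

Modulo-2 division of 1111011011 by 1101:
  pos 0: 1111 XOR 1101 = 0010
  pos 2: 1001 XOR 1101 = 0100
  pos 3: 1001 XOR 1101 = 0100
  pos 4: 1000 XOR 1101 = 0101
  pos 5: 1011 XOR 1101 = 0110
  pos 6: 1101 XOR 1101 = 0000
Remainder = 000 (zero — the frame passes the CRC check).

000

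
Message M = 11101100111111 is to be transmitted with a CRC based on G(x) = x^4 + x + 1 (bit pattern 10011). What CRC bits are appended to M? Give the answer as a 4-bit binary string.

1000

Append 4 zeros: 111011001111110000. Divide by 10011 (XOR where the leading bit is 1):
  pos 0: 11101 XOR 10011 = 01110
  pos 1: 11101 XOR 10011 = 01110
  pos 2: 11100 XOR 10011 = 01111
  pos 3: 11110 XOR 10011 = 01101
  pos 4: 11011 XOR 10011 = 01000
  pos 5: 10001 XOR 10011 = 00010
  pos 8: 10111 XOR 10011 = 00100
  pos 10: 10010 XOR 10011 = 00001
Remainder (last 4 bits) = 1000. This is the CRC / FCS.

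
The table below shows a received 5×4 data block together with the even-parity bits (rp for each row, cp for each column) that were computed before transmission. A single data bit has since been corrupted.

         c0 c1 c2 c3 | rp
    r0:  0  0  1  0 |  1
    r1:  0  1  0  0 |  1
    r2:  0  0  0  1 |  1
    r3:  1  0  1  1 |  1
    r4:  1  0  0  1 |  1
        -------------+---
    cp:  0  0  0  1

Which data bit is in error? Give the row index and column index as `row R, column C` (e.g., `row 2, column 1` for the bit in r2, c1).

row 4, column 1

Recompute each row's even parity and compare to rp:
  r0: data parity 1, sent rp 1 → ok
  r1: data parity 1, sent rp 1 → ok
  r2: data parity 1, sent rp 1 → ok
  r3: data parity 1, sent rp 1 → ok
  r4: data parity 0, sent rp 1 → mismatch
Recompute each column's even parity and compare to cp:
  c0: data parity 0, sent cp 0 → ok
  c1: data parity 1, sent cp 0 → mismatch
  c2: data parity 0, sent cp 0 → ok
  c3: data parity 1, sent cp 1 → ok
Exactly one row (r4) and one column (c1) fail → the flipped bit is at their intersection.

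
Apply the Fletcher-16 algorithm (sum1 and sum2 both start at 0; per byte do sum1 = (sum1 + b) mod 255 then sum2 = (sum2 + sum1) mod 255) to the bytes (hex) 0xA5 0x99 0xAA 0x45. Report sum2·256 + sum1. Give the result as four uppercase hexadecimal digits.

Running sums (mod 255):
  after byte 0 (0xA5): sum1=165, sum2=165
  after byte 1 (0x99): sum1=63, sum2=228
  after byte 2 (0xAA): sum1=233, sum2=206
  after byte 3 (0x45): sum1=47, sum2=253
Checksum = sum2·256 + sum1 = 253·256 + 47 = 64815 = 0xFD2F.

FD2F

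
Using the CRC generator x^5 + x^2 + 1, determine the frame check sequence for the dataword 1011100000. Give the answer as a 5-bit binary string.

00101

Append 5 zeros: 101110000000000. Divide by 100101 (XOR where the leading bit is 1):
  pos 0: 101110 XOR 100101 = 001011
  pos 2: 101100 XOR 100101 = 001001
  pos 4: 100100 XOR 100101 = 000001
  pos 9: 100000 XOR 100101 = 000101
Remainder (last 5 bits) = 00101. This is the CRC / FCS.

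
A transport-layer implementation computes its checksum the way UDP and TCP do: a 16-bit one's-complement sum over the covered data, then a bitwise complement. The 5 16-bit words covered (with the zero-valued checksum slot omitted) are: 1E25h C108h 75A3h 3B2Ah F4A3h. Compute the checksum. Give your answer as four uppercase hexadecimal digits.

One's-complement addition (fold any carry out of bit 15 back into bit 0):
  0x1E25 + 0xC108 = 0x0DF2D
  0xDF2D + 0x75A3 = 0x154D0 → wrap carry → 0x54D1
  0x54D1 + 0x3B2A = 0x08FFB
  0x8FFB + 0xF4A3 = 0x1849E → wrap carry → 0x849F
One's-complement sum = 0x849F.
Checksum = ~0x849F & 0xFFFF = 0x7B60.

7B60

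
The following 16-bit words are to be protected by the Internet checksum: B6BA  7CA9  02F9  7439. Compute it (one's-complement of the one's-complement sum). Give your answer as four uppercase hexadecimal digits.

One's-complement addition (fold any carry out of bit 15 back into bit 0):
  0xB6BA + 0x7CA9 = 0x13363 → wrap carry → 0x3364
  0x3364 + 0x02F9 = 0x0365D
  0x365D + 0x7439 = 0x0AA96
One's-complement sum = 0xAA96.
Checksum = ~0xAA96 & 0xFFFF = 0x5569.

5569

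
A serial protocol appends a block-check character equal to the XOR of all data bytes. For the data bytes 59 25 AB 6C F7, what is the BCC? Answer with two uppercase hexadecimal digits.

4C

XOR the bytes together:
  start with 0x59
  0x59 ⊕ 0x25 = 0x7C
  0x7C ⊕ 0xAB = 0xD7
  0xD7 ⊕ 0x6C = 0xBB
  0xBB ⊕ 0xF7 = 0x4C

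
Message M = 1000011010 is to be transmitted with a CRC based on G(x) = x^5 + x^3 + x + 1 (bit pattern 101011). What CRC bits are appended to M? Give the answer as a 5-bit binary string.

Append 5 zeros: 100001101000000. Divide by 101011 (XOR where the leading bit is 1):
  pos 0: 100001 XOR 101011 = 001010
  pos 2: 101010 XOR 101011 = 000001
  pos 7: 110000 XOR 101011 = 011011
  pos 8: 110110 XOR 101011 = 011101
  pos 9: 111010 XOR 101011 = 010001
Remainder (last 5 bits) = 10001. This is the CRC / FCS.

10001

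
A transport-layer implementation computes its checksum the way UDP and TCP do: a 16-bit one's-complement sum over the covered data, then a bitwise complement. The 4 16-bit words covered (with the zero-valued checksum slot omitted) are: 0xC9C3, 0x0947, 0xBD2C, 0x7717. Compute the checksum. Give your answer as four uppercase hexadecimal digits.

One's-complement addition (fold any carry out of bit 15 back into bit 0):
  0xC9C3 + 0x0947 = 0x0D30A
  0xD30A + 0xBD2C = 0x19036 → wrap carry → 0x9037
  0x9037 + 0x7717 = 0x1074E → wrap carry → 0x074F
One's-complement sum = 0x074F.
Checksum = ~0x074F & 0xFFFF = 0xF8B0.

F8B0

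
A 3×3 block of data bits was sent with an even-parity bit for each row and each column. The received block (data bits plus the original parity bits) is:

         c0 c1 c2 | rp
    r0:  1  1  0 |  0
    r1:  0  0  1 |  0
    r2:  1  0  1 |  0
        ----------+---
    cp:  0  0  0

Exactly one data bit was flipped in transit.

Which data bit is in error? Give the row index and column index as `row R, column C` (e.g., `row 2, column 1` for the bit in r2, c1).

row 1, column 1

Recompute each row's even parity and compare to rp:
  r0: data parity 0, sent rp 0 → ok
  r1: data parity 1, sent rp 0 → mismatch
  r2: data parity 0, sent rp 0 → ok
Recompute each column's even parity and compare to cp:
  c0: data parity 0, sent cp 0 → ok
  c1: data parity 1, sent cp 0 → mismatch
  c2: data parity 0, sent cp 0 → ok
Exactly one row (r1) and one column (c1) fail → the flipped bit is at their intersection.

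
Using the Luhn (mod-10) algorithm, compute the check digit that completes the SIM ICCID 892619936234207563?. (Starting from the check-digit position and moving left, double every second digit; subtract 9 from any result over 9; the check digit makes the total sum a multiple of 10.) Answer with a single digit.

0

Partial digits right→left: 3 6 5 7 0 2 4 3 2 6 3 9 9 1 6 2 9 8
Double every second digit counting from the check-digit position (so the 1st, 3rd, 5th, ... of the partial from the right).
  doubled (with −9 where >9): 6 1 0 8 4 6 9 3 9 → sum 46
  kept as-is: 6 7 2 3 6 9 1 2 8 → sum 44
Total = 46 + 44 = 90.
Check digit = (10 − (90 mod 10)) mod 10 = 0.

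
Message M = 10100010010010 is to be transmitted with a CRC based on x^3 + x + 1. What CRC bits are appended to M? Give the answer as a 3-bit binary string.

001

Append 3 zeros: 10100010010010000. Divide by 1011 (XOR where the leading bit is 1):
  pos 0: 1010 XOR 1011 = 0001
  pos 3: 1001 XOR 1011 = 0010
  pos 5: 1000 XOR 1011 = 0011
  pos 7: 1110 XOR 1011 = 0101
  pos 8: 1010 XOR 1011 = 0001
  pos 11: 1100 XOR 1011 = 0111
  pos 12: 1110 XOR 1011 = 0101
  pos 13: 1010 XOR 1011 = 0001
Remainder (last 3 bits) = 001. This is the CRC / FCS.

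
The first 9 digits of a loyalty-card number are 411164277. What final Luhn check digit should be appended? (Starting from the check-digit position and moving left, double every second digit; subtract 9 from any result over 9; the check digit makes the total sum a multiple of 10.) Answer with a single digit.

5

Partial digits right→left: 7 7 2 4 6 1 1 1 4
Double every second digit counting from the check-digit position (so the 1st, 3rd, 5th, ... of the partial from the right).
  doubled (with −9 where >9): 5 4 3 2 8 → sum 22
  kept as-is: 7 4 1 1 → sum 13
Total = 22 + 13 = 35.
Check digit = (10 − (35 mod 10)) mod 10 = 5.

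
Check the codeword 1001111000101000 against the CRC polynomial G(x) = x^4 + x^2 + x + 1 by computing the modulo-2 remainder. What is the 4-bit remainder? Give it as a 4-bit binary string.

Modulo-2 division of 1001111000101000 by 10111:
  pos 0: 10011 XOR 10111 = 00100
  pos 2: 10011 XOR 10111 = 00100
  pos 4: 10000 XOR 10111 = 00111
  pos 6: 11101 XOR 10111 = 01010
  pos 7: 10100 XOR 10111 = 00011
  pos 10: 11100 XOR 10111 = 01011
  pos 11: 10110 XOR 10111 = 00001
Remainder = 0001 (nonzero — an error is detected).

0001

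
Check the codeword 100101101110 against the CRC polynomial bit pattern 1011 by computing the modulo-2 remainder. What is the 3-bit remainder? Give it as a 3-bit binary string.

011

Modulo-2 division of 100101101110 by 1011:
  pos 0: 1001 XOR 1011 = 0010
  pos 2: 1001 XOR 1011 = 0010
  pos 4: 1010 XOR 1011 = 0001
  pos 7: 1111 XOR 1011 = 0100
  pos 8: 1000 XOR 1011 = 0011
Remainder = 011 (nonzero — an error is detected).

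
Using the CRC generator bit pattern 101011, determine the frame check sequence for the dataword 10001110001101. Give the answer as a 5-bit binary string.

11010

Append 5 zeros: 1000111000110100000. Divide by 101011 (XOR where the leading bit is 1):
  pos 0: 100011 XOR 101011 = 001000
  pos 2: 100010 XOR 101011 = 001001
  pos 4: 100100 XOR 101011 = 001111
  pos 6: 111111 XOR 101011 = 010100
  pos 7: 101000 XOR 101011 = 000011
  pos 11: 111000 XOR 101011 = 010011
  pos 12: 100110 XOR 101011 = 001101
Remainder (last 5 bits) = 11010. This is the CRC / FCS.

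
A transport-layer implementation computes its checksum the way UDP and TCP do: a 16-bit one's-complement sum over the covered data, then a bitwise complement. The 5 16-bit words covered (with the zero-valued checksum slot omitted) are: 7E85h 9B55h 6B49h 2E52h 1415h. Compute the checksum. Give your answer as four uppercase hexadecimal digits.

3874

One's-complement addition (fold any carry out of bit 15 back into bit 0):
  0x7E85 + 0x9B55 = 0x119DA → wrap carry → 0x19DB
  0x19DB + 0x6B49 = 0x08524
  0x8524 + 0x2E52 = 0x0B376
  0xB376 + 0x1415 = 0x0C78B
One's-complement sum = 0xC78B.
Checksum = ~0xC78B & 0xFFFF = 0x3874.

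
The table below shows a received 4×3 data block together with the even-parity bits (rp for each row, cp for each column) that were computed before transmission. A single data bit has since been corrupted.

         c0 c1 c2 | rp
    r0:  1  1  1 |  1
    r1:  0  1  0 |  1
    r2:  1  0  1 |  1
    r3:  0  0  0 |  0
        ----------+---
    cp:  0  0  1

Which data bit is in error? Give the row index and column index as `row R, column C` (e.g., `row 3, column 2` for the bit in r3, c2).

row 2, column 2

Recompute each row's even parity and compare to rp:
  r0: data parity 1, sent rp 1 → ok
  r1: data parity 1, sent rp 1 → ok
  r2: data parity 0, sent rp 1 → mismatch
  r3: data parity 0, sent rp 0 → ok
Recompute each column's even parity and compare to cp:
  c0: data parity 0, sent cp 0 → ok
  c1: data parity 0, sent cp 0 → ok
  c2: data parity 0, sent cp 1 → mismatch
Exactly one row (r2) and one column (c2) fail → the flipped bit is at their intersection.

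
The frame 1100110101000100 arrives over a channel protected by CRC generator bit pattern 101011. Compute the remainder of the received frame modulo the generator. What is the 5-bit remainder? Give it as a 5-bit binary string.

10110

Modulo-2 division of 1100110101000100 by 101011:
  pos 0: 110011 XOR 101011 = 011000
  pos 1: 110000 XOR 101011 = 011011
  pos 2: 110111 XOR 101011 = 011100
  pos 3: 111000 XOR 101011 = 010011
  pos 4: 100111 XOR 101011 = 001100
  pos 6: 110000 XOR 101011 = 011011
  pos 7: 110110 XOR 101011 = 011101
  pos 8: 111011 XOR 101011 = 010000
  pos 9: 100000 XOR 101011 = 001011
Remainder = 10110 (nonzero — an error is detected).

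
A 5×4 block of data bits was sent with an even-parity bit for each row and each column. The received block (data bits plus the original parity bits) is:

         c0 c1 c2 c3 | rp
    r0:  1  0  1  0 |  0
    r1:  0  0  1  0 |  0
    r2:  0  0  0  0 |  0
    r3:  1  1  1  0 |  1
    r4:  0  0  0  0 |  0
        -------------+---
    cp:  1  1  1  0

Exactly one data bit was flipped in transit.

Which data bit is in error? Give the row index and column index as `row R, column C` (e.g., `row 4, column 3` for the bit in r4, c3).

row 1, column 0

Recompute each row's even parity and compare to rp:
  r0: data parity 0, sent rp 0 → ok
  r1: data parity 1, sent rp 0 → mismatch
  r2: data parity 0, sent rp 0 → ok
  r3: data parity 1, sent rp 1 → ok
  r4: data parity 0, sent rp 0 → ok
Recompute each column's even parity and compare to cp:
  c0: data parity 0, sent cp 1 → mismatch
  c1: data parity 1, sent cp 1 → ok
  c2: data parity 1, sent cp 1 → ok
  c3: data parity 0, sent cp 0 → ok
Exactly one row (r1) and one column (c0) fail → the flipped bit is at their intersection.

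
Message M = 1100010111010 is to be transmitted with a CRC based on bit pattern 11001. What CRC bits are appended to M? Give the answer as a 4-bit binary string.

1001

Append 4 zeros: 11000101110100000. Divide by 11001 (XOR where the leading bit is 1):
  pos 0: 11000 XOR 11001 = 00001
  pos 4: 11011 XOR 11001 = 00010
  pos 7: 10101 XOR 11001 = 01100
  pos 8: 11000 XOR 11001 = 00001
  pos 12: 10000 XOR 11001 = 01001
Remainder (last 4 bits) = 1001. This is the CRC / FCS.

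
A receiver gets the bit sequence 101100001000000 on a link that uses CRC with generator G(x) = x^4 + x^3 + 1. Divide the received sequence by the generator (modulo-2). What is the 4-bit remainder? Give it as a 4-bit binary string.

1101

Modulo-2 division of 101100001000000 by 11001:
  pos 0: 10110 XOR 11001 = 01111
  pos 1: 11110 XOR 11001 = 00111
  pos 3: 11100 XOR 11001 = 00101
  pos 5: 10110 XOR 11001 = 01111
  pos 6: 11110 XOR 11001 = 00111
  pos 8: 11100 XOR 11001 = 00101
  pos 10: 10100 XOR 11001 = 01101
Remainder = 1101 (nonzero — an error is detected).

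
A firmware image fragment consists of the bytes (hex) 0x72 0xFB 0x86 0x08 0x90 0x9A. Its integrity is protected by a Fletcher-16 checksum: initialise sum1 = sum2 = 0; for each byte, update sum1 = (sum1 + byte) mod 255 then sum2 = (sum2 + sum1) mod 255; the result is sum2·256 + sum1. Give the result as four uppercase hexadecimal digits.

8828

Running sums (mod 255):
  after byte 0 (0x72): sum1=114, sum2=114
  after byte 1 (0xFB): sum1=110, sum2=224
  after byte 2 (0x86): sum1=244, sum2=213
  after byte 3 (0x08): sum1=252, sum2=210
  after byte 4 (0x90): sum1=141, sum2=96
  after byte 5 (0x9A): sum1=40, sum2=136
Checksum = sum2·256 + sum1 = 136·256 + 40 = 34856 = 0x8828.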